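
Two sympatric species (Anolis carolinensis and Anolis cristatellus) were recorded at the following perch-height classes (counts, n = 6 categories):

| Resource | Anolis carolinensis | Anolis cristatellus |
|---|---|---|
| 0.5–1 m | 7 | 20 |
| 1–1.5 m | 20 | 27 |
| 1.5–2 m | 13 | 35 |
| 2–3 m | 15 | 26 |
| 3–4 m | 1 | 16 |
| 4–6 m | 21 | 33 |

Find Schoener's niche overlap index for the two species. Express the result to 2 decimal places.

0.82

Proportions for Anolis carolinensis (n=77): 7/77=0.0909, 20/77=0.2597, 13/77=0.1688, 15/77=0.1948, 1/77=0.0130, 21/77=0.2727
Proportions for Anolis cristatellus (n=157): 20/157=0.1274, 27/157=0.1720, 35/157=0.2229, 26/157=0.1656, 16/157=0.1019, 33/157=0.2102
Σ|p₁ᵢ − p₂ᵢ| = 0.0365 + 0.0877 + 0.0541 + 0.0292 + 0.0889 + 0.0625 = 0.3589
D = 1 − ½ × 0.3589 = 1 − 0.17945 = 0.82055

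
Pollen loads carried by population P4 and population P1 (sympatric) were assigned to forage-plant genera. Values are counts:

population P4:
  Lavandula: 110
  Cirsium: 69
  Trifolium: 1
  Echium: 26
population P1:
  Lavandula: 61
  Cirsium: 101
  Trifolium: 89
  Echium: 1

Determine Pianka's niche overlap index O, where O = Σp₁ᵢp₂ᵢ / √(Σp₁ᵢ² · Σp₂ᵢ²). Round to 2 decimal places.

Proportions for population P4 (n=206): 110/206=0.5340, 69/206=0.3350, 1/206=0.0049, 26/206=0.1262
Proportions for population P1 (n=252): 61/252=0.2421, 101/252=0.4008, 89/252=0.3532, 1/252=0.0040
Σ p₁ᵢp₂ᵢ = 0.129281 + 0.134268 + 0.001731 + 0.000505 = 0.265785
Σp_1ᵢ² = 0.5340² + 0.3350² + 0.0049² + 0.1262² = 0.285156 + 0.112225 + 0.000024 + 0.015926 = 0.413331
Σp_2ᵢ² = 0.2421² + 0.4008² + 0.3532² + 0.0040² = 0.058612 + 0.160641 + 0.124750 + 0.000016 = 0.344019
O = 0.265785 / √(0.413331 × 0.344019) = 0.265785 / 0.3770858 = 0.7048

0.70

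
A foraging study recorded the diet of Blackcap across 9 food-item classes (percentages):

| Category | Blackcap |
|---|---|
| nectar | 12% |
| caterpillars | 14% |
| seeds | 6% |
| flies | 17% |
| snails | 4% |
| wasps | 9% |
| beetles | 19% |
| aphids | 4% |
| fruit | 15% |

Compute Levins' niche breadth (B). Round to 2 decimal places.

Convert percentages to proportions (divide by 100).
Σpᵢ² = 0.12² + 0.14² + 0.06² + 0.17² + 0.04² + 0.09² + 0.19² + 0.04² + 0.15² = 0.0144 + 0.0196 + 0.0036 + 0.0289 + 0.0016 + 0.0081 + 0.0361 + 0.0016 + 0.0225 = 0.1364
B = 1 / 0.1364 = 7.3314

7.33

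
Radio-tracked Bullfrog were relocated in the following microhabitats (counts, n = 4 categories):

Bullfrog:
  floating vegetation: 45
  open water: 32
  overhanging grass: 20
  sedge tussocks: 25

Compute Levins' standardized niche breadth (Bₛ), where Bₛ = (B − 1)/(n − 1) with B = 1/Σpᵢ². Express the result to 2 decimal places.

0.88

Proportions for Bullfrog (n=122): 45/122=0.3689, 32/122=0.2623, 20/122=0.1639, 25/122=0.2049
Σpᵢ² = 0.3689² + 0.2623² + 0.1639² + 0.2049² = 0.136087 + 0.068801 + 0.026863 + 0.041984 = 0.273735
B = 1 / 0.273735 = 3.6532
Bₛ = (B − 1)/(n − 1) = (3.6532 − 1)/(4 − 1) = 2.6532/3 = 0.8844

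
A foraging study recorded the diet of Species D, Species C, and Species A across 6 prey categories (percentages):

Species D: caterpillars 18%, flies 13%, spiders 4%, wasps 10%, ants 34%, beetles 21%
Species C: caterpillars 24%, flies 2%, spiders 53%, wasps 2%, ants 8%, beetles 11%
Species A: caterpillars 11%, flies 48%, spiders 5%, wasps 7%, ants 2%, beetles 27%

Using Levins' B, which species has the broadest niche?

Convert percentages to proportions (divide by 100).
Σp_Dᵢ² = 0.18² + 0.13² + 0.04² + 0.10² + 0.34² + 0.21² = 0.0324 + 0.0169 + 0.0016 + 0.0100 + 0.1156 + 0.0441 = 0.2206
B_D = 1 / 0.2206 = 4.5331
Σp_Cᵢ² = 0.24² + 0.02² + 0.53² + 0.02² + 0.08² + 0.11² = 0.0576 + 0.0004 + 0.2809 + 0.0004 + 0.0064 + 0.0121 = 0.3578
B_C = 1 / 0.3578 = 2.7949
Σp_Aᵢ² = 0.11² + 0.48² + 0.05² + 0.07² + 0.02² + 0.27² = 0.0121 + 0.2304 + 0.0025 + 0.0049 + 0.0004 + 0.0729 = 0.3232
B_A = 1 / 0.3232 = 3.0941
Highest B → broadest niche (most generalist): Species D (B = 4.53).

Species D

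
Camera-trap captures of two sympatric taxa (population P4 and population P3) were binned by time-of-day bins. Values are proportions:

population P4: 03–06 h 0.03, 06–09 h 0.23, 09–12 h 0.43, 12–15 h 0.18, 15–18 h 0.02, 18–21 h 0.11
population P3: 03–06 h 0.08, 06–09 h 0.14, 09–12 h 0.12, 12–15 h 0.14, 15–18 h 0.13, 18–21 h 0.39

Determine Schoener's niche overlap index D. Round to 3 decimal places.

Σ|p₁ᵢ − p₂ᵢ| = 0.05 + 0.09 + 0.31 + 0.04 + 0.11 + 0.28 = 0.88
D = 1 − ½ × 0.88 = 1 − 0.440 = 0.56000

0.560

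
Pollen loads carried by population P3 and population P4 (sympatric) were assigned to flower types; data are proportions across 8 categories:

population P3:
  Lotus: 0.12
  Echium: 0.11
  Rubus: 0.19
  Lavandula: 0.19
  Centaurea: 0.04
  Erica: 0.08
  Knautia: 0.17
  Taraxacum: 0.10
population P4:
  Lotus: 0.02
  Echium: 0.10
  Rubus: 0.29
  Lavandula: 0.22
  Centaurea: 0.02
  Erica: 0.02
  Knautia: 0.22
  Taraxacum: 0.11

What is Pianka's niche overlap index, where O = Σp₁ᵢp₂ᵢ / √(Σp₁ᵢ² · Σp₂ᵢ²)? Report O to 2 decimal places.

Σ p₁ᵢp₂ᵢ = 0.0024 + 0.0110 + 0.0551 + 0.0418 + 0.0008 + 0.0016 + 0.0374 + 0.0110 = 0.1611
Σp_1ᵢ² = 0.12² + 0.11² + 0.19² + 0.19² + 0.04² + 0.08² + 0.17² + 0.10² = 0.0144 + 0.0121 + 0.0361 + 0.0361 + 0.0016 + 0.0064 + 0.0289 + 0.0100 = 0.1456
Σp_2ᵢ² = 0.02² + 0.10² + 0.29² + 0.22² + 0.02² + 0.02² + 0.22² + 0.11² = 0.0004 + 0.0100 + 0.0841 + 0.0484 + 0.0004 + 0.0004 + 0.0484 + 0.0121 = 0.2042
O = 0.1611 / √(0.1456 × 0.2042) = 0.1611 / 0.17243 = 0.9343

0.93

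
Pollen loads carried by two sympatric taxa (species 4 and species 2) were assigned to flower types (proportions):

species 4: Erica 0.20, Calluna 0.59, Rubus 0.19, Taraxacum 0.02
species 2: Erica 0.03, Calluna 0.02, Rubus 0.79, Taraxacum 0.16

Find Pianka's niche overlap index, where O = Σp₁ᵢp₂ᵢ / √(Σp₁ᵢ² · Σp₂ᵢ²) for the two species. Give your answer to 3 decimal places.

0.325

Σ p₁ᵢp₂ᵢ = 0.0060 + 0.0118 + 0.1501 + 0.0032 = 0.1711
Σp_1ᵢ² = 0.20² + 0.59² + 0.19² + 0.02² = 0.0400 + 0.3481 + 0.0361 + 0.0004 = 0.4246
Σp_2ᵢ² = 0.03² + 0.02² + 0.79² + 0.16² = 0.0009 + 0.0004 + 0.6241 + 0.0256 = 0.6510
O = 0.1711 / √(0.4246 × 0.6510) = 0.1711 / 0.525751 = 0.32544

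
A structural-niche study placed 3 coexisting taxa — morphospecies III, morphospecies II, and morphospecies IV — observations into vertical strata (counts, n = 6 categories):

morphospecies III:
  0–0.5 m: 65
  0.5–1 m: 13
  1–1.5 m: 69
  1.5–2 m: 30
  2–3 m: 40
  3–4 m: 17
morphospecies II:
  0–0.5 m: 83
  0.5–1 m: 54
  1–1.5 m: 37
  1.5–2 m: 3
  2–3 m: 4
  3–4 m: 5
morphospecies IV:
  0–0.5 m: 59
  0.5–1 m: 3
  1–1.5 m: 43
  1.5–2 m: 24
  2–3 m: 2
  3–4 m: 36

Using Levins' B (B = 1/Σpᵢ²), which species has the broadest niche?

Proportions for morphospecies III (n=234): 65/234=0.2778, 13/234=0.0556, 69/234=0.2949, 30/234=0.1282, 40/234=0.1709, 17/234=0.0726
Proportions for morphospecies II (n=186): 83/186=0.4462, 54/186=0.2903, 37/186=0.1989, 3/186=0.0161, 4/186=0.0215, 5/186=0.0269
Proportions for morphospecies IV (n=167): 59/167=0.3533, 3/167=0.0180, 43/167=0.2575, 24/167=0.1437, 2/167=0.0120, 36/167=0.2156
Σp_IIIᵢ² = 0.2778² + 0.0556² + 0.2949² + 0.1282² + 0.1709² + 0.0726² = 0.077173 + 0.003091 + 0.086966 + 0.016435 + 0.029207 + 0.005271 = 0.218143
B_III = 1 / 0.218143 = 4.5841
Σp_IIᵢ² = 0.4462² + 0.2903² + 0.1989² + 0.0161² + 0.0215² + 0.0269² = 0.199094 + 0.084274 + 0.039561 + 0.000259 + 0.000462 + 0.000724 = 0.324374
B_II = 1 / 0.324374 = 3.0829
Σp_IVᵢ² = 0.3533² + 0.0180² + 0.2575² + 0.1437² + 0.0120² + 0.2156² = 0.124821 + 0.000324 + 0.066306 + 0.020650 + 0.000144 + 0.046483 = 0.258728
B_IV = 1 / 0.258728 = 3.8651
Highest B → broadest niche (most generalist): morphospecies III (B = 4.58).

morphospecies III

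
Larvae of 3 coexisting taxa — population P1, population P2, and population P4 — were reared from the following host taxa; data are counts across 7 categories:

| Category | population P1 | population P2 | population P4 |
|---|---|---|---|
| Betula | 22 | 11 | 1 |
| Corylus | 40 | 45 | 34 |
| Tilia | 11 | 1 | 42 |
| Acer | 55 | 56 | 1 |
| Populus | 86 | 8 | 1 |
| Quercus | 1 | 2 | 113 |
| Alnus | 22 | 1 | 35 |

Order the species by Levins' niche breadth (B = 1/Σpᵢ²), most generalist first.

Proportions for population P1 (n=237): 22/237=0.0928, 40/237=0.1688, 11/237=0.0464, 55/237=0.2321, 86/237=0.3629, 1/237=0.0042, 22/237=0.0928
Proportions for population P2 (n=124): 11/124=0.0887, 45/124=0.3629, 1/124=0.0081, 56/124=0.4516, 8/124=0.0645, 2/124=0.0161, 1/124=0.0081
Proportions for population P4 (n=227): 1/227=0.0044, 34/227=0.1498, 42/227=0.1850, 1/227=0.0044, 1/227=0.0044, 113/227=0.4978, 35/227=0.1542
Σp_P1ᵢ² = 0.0928² + 0.1688² + 0.0464² + 0.2321² + 0.3629² + 0.0042² + 0.0928² = 0.008612 + 0.028493 + 0.002153 + 0.053870 + 0.131696 + 0.000018 + 0.008612 = 0.233454
B_P1 = 1 / 0.233454 = 4.2835
Σp_P2ᵢ² = 0.0887² + 0.3629² + 0.0081² + 0.4516² + 0.0645² + 0.0161² + 0.0081² = 0.007868 + 0.131696 + 0.000066 + 0.203943 + 0.004160 + 0.000259 + 0.000066 = 0.348058
B_P2 = 1 / 0.348058 = 2.8731
Σp_P4ᵢ² = 0.0044² + 0.1498² + 0.1850² + 0.0044² + 0.0044² + 0.4978² + 0.1542² = 0.000019 + 0.022440 + 0.034225 + 0.000019 + 0.000019 + 0.247805 + 0.023778 = 0.328305
B_P4 = 1 / 0.328305 = 3.0459
Ranking by B (broadest → narrowest): population P1 (4.28) > population P4 (3.05) > population P2 (2.87)

population P1 > population P4 > population P2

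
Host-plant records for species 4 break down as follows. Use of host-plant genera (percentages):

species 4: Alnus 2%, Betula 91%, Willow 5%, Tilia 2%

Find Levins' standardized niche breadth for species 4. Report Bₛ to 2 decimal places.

0.07

Convert percentages to proportions (divide by 100).
Σpᵢ² = 0.02² + 0.91² + 0.05² + 0.02² = 0.0004 + 0.8281 + 0.0025 + 0.0004 = 0.8314
B = 1 / 0.8314 = 1.2028
Bₛ = (B − 1)/(n − 1) = (1.2028 − 1)/(4 − 1) = 0.2028/3 = 0.0676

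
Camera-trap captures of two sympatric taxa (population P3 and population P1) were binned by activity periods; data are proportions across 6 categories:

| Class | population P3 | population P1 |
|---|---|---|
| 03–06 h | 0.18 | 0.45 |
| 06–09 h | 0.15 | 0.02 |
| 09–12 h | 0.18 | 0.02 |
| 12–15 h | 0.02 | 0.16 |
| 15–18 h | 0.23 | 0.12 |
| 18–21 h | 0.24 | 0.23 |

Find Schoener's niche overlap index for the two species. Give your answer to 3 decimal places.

Σ|p₁ᵢ − p₂ᵢ| = 0.27 + 0.13 + 0.16 + 0.14 + 0.11 + 0.01 = 0.82
D = 1 − ½ × 0.82 = 1 − 0.410 = 0.59000

0.590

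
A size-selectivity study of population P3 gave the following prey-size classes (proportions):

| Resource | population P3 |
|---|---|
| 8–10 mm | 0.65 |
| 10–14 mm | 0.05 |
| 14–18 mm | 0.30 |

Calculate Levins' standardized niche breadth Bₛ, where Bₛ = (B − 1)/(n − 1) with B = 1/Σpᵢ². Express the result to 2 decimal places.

0.47

Σpᵢ² = 0.65² + 0.05² + 0.30² = 0.4225 + 0.0025 + 0.0900 = 0.5150
B = 1 / 0.5150 = 1.9417
Bₛ = (B − 1)/(n − 1) = (1.9417 − 1)/(3 − 1) = 0.9417/2 = 0.4709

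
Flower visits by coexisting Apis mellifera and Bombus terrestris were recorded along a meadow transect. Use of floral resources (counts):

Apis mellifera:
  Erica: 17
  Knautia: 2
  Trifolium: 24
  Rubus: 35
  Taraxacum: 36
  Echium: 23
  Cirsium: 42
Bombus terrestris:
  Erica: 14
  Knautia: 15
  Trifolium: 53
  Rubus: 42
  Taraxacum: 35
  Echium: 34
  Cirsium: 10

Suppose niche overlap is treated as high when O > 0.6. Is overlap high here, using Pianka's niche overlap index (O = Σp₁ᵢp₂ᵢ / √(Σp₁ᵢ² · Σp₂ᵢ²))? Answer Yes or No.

Proportions for Apis mellifera (n=179): 17/179=0.0950, 2/179=0.0112, 24/179=0.1341, 35/179=0.1955, 36/179=0.2011, 23/179=0.1285, 42/179=0.2346
Proportions for Bombus terrestris (n=203): 14/203=0.0690, 15/203=0.0739, 53/203=0.2611, 42/203=0.2069, 35/203=0.1724, 34/203=0.1675, 10/203=0.0493
Σ p₁ᵢp₂ᵢ = 0.006555 + 0.000828 + 0.035014 + 0.040449 + 0.034670 + 0.021524 + 0.011566 = 0.150606
Σp_1ᵢ² = 0.0950² + 0.0112² + 0.1341² + 0.1955² + 0.2011² + 0.1285² + 0.2346² = 0.009025 + 0.000125 + 0.017983 + 0.038220 + 0.040441 + 0.016512 + 0.055037 = 0.177343
Σp_2ᵢ² = 0.0690² + 0.0739² + 0.2611² + 0.2069² + 0.1724² + 0.1675² + 0.0493² = 0.004761 + 0.005461 + 0.068173 + 0.042808 + 0.029722 + 0.028056 + 0.002430 = 0.181411
O = 0.150606 / √(0.177343 × 0.181411) = 0.150606 / 0.1793655 = 0.8397
O = 0.8397 > 0.6 → Yes.

Yes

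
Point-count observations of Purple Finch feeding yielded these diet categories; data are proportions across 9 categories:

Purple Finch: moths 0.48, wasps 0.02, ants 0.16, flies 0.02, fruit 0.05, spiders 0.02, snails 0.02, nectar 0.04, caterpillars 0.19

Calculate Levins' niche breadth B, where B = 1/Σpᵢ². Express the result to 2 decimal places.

3.36

Σpᵢ² = 0.48² + 0.02² + 0.16² + 0.02² + 0.05² + 0.02² + 0.02² + 0.04² + 0.19² = 0.2304 + 0.0004 + 0.0256 + 0.0004 + 0.0025 + 0.0004 + 0.0004 + 0.0016 + 0.0361 = 0.2978
B = 1 / 0.2978 = 3.3580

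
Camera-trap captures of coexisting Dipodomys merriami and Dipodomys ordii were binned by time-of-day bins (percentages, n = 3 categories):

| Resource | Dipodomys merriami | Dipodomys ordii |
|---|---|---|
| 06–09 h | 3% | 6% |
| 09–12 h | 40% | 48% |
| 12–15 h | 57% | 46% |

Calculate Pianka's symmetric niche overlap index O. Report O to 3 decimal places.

0.980

Convert percentages to proportions (divide by 100).
Σ p₁ᵢp₂ᵢ = 0.0018 + 0.1920 + 0.2622 = 0.4560
Σp_1ᵢ² = 0.03² + 0.40² + 0.57² = 0.0009 + 0.1600 + 0.3249 = 0.4858
Σp_2ᵢ² = 0.06² + 0.48² + 0.46² = 0.0036 + 0.2304 + 0.2116 = 0.4456
O = 0.4560 / √(0.4858 × 0.4456) = 0.4560 / 0.465266 = 0.98008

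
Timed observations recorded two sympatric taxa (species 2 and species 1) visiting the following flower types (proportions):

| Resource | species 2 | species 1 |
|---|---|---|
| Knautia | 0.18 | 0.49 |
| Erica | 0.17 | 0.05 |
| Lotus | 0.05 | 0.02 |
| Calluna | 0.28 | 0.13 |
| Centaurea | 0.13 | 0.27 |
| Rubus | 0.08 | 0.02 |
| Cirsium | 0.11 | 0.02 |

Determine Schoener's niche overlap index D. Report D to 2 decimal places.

Σ|p₁ᵢ − p₂ᵢ| = 0.31 + 0.12 + 0.03 + 0.15 + 0.14 + 0.06 + 0.09 = 0.90
D = 1 − ½ × 0.90 = 1 − 0.450 = 0.5500

0.55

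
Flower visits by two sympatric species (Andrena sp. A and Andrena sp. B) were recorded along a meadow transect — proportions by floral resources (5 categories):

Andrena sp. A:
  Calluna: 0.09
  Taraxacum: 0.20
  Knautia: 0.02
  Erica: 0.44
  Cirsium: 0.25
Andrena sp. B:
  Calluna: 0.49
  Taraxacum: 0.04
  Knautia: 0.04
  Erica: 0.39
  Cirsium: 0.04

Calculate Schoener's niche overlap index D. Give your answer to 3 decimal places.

0.580

Σ|p₁ᵢ − p₂ᵢ| = 0.40 + 0.16 + 0.02 + 0.05 + 0.21 = 0.84
D = 1 − ½ × 0.84 = 1 − 0.420 = 0.58000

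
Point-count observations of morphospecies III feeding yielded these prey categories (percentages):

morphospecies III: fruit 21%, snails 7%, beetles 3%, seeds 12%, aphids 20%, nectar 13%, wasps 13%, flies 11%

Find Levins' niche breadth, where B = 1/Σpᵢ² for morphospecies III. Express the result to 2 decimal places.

Convert percentages to proportions (divide by 100).
Σpᵢ² = 0.21² + 0.07² + 0.03² + 0.12² + 0.20² + 0.13² + 0.13² + 0.11² = 0.0441 + 0.0049 + 0.0009 + 0.0144 + 0.0400 + 0.0169 + 0.0169 + 0.0121 = 0.1502
B = 1 / 0.1502 = 6.6578

6.66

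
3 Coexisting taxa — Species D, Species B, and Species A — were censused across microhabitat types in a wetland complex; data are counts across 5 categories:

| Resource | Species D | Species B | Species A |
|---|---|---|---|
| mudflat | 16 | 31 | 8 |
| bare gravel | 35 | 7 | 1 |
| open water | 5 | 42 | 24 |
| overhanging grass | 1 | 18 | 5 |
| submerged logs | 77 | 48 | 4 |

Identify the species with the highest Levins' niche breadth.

Species B

Proportions for Species D (n=134): 16/134=0.1194, 35/134=0.2612, 5/134=0.0373, 1/134=0.0075, 77/134=0.5746
Proportions for Species B (n=146): 31/146=0.2123, 7/146=0.0479, 42/146=0.2877, 18/146=0.1233, 48/146=0.3288
Proportions for Species A (n=42): 8/42=0.1905, 1/42=0.0238, 24/42=0.5714, 5/42=0.1190, 4/42=0.0952
Σp_Dᵢ² = 0.1194² + 0.2612² + 0.0373² + 0.0075² + 0.5746² = 0.014256 + 0.068225 + 0.001391 + 0.000056 + 0.330165 = 0.414093
B_D = 1 / 0.414093 = 2.4149
Σp_Bᵢ² = 0.2123² + 0.0479² + 0.2877² + 0.1233² + 0.3288² = 0.045071 + 0.002294 + 0.082771 + 0.015203 + 0.108109 = 0.253448
B_B = 1 / 0.253448 = 3.9456
Σp_Aᵢ² = 0.1905² + 0.0238² + 0.5714² + 0.1190² + 0.0952² = 0.036290 + 0.000566 + 0.326498 + 0.014161 + 0.009063 = 0.386578
B_A = 1 / 0.386578 = 2.5868
Highest B → broadest niche (most generalist): Species B (B = 3.95).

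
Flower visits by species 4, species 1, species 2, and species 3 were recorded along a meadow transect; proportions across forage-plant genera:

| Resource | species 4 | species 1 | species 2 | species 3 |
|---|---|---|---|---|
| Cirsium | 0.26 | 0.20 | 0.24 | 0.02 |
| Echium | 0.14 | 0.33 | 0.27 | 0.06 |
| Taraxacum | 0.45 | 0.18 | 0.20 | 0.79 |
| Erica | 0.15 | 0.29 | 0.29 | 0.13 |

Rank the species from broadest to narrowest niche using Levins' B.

Σp_4ᵢ² = 0.26² + 0.14² + 0.45² + 0.15² = 0.0676 + 0.0196 + 0.2025 + 0.0225 = 0.3122
B_4 = 1 / 0.3122 = 3.2031
Σp_1ᵢ² = 0.20² + 0.33² + 0.18² + 0.29² = 0.0400 + 0.1089 + 0.0324 + 0.0841 = 0.2654
B_1 = 1 / 0.2654 = 3.7679
Σp_2ᵢ² = 0.24² + 0.27² + 0.20² + 0.29² = 0.0576 + 0.0729 + 0.0400 + 0.0841 = 0.2546
B_2 = 1 / 0.2546 = 3.9277
Σp_3ᵢ² = 0.02² + 0.06² + 0.79² + 0.13² = 0.0004 + 0.0036 + 0.6241 + 0.0169 = 0.6450
B_3 = 1 / 0.6450 = 1.5504
Ranking by B (broadest → narrowest): species 2 (3.93) > species 1 (3.77) > species 4 (3.20) > species 3 (1.55)

species 2 > species 1 > species 4 > species 3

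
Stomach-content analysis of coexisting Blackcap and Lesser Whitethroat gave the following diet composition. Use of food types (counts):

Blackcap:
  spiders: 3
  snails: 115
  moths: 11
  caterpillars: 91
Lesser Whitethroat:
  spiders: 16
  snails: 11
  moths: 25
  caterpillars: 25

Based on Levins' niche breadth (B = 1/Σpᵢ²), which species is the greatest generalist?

Proportions for Blackcap (n=220): 3/220=0.0136, 115/220=0.5227, 11/220=0.0500, 91/220=0.4136
Proportions for Lesser Whitethroat (n=77): 16/77=0.2078, 11/77=0.1429, 25/77=0.3247, 25/77=0.3247
Σp_Blacᵢ² = 0.0136² + 0.5227² + 0.0500² + 0.4136² = 0.000185 + 0.273215 + 0.002500 + 0.171065 = 0.446965
B_Blac = 1 / 0.446965 = 2.2373
Σp_Whitᵢ² = 0.2078² + 0.1429² + 0.3247² + 0.3247² = 0.043181 + 0.020420 + 0.105430 + 0.105430 = 0.274461
B_Whit = 1 / 0.274461 = 3.6435
Highest B → broadest niche (most generalist): Lesser Whitethroat (B = 3.64).

Lesser Whitethroat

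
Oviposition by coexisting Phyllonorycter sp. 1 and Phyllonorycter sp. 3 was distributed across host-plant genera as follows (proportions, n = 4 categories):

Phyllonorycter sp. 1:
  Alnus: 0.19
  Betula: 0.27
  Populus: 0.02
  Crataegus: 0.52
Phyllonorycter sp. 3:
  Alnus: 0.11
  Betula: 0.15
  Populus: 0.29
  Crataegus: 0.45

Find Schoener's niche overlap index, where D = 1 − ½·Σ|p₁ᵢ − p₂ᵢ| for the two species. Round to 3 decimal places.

Σ|p₁ᵢ − p₂ᵢ| = 0.08 + 0.12 + 0.27 + 0.07 = 0.54
D = 1 − ½ × 0.54 = 1 − 0.270 = 0.73000

0.730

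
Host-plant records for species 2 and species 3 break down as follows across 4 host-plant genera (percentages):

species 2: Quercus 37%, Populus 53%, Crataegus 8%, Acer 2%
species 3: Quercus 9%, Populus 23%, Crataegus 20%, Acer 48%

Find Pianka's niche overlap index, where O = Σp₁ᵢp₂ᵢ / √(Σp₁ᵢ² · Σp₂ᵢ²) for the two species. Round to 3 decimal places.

Convert percentages to proportions (divide by 100).
Σ p₁ᵢp₂ᵢ = 0.0333 + 0.1219 + 0.0160 + 0.0096 = 0.1808
Σp_1ᵢ² = 0.37² + 0.53² + 0.08² + 0.02² = 0.1369 + 0.2809 + 0.0064 + 0.0004 = 0.4246
Σp_2ᵢ² = 0.09² + 0.23² + 0.20² + 0.48² = 0.0081 + 0.0529 + 0.0400 + 0.2304 = 0.3314
O = 0.1808 / √(0.4246 × 0.3314) = 0.1808 / 0.375117 = 0.48198

0.482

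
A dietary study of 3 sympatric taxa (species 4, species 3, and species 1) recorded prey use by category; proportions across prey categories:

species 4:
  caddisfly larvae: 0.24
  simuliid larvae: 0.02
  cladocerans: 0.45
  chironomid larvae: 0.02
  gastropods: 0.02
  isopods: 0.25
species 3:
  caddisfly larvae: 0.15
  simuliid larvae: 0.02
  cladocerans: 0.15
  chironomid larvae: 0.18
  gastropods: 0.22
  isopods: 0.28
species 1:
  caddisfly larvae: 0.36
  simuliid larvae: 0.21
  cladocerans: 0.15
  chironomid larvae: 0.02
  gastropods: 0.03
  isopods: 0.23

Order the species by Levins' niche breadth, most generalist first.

species 3 > species 1 > species 4

Σp_4ᵢ² = 0.24² + 0.02² + 0.45² + 0.02² + 0.02² + 0.25² = 0.0576 + 0.0004 + 0.2025 + 0.0004 + 0.0004 + 0.0625 = 0.3238
B_4 = 1 / 0.3238 = 3.0883
Σp_3ᵢ² = 0.15² + 0.02² + 0.15² + 0.18² + 0.22² + 0.28² = 0.0225 + 0.0004 + 0.0225 + 0.0324 + 0.0484 + 0.0784 = 0.2046
B_3 = 1 / 0.2046 = 4.8876
Σp_1ᵢ² = 0.36² + 0.21² + 0.15² + 0.02² + 0.03² + 0.23² = 0.1296 + 0.0441 + 0.0225 + 0.0004 + 0.0009 + 0.0529 = 0.2504
B_1 = 1 / 0.2504 = 3.9936
Ranking by B (broadest → narrowest): species 3 (4.89) > species 1 (3.99) > species 4 (3.09)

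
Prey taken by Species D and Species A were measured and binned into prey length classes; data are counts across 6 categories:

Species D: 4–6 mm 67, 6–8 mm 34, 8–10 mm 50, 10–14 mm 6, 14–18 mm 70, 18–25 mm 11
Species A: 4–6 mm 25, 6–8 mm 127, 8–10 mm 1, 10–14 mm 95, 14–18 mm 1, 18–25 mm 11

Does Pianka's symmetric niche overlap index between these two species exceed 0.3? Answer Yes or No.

Yes

Proportions for Species D (n=238): 67/238=0.2815, 34/238=0.1429, 50/238=0.2101, 6/238=0.0252, 70/238=0.2941, 11/238=0.0462
Proportions for Species A (n=260): 25/260=0.0962, 127/260=0.4885, 1/260=0.0038, 95/260=0.3654, 1/260=0.0038, 11/260=0.0423
Σ p₁ᵢp₂ᵢ = 0.027080 + 0.069807 + 0.000798 + 0.009208 + 0.001118 + 0.001954 = 0.109965
Σp_1ᵢ² = 0.2815² + 0.1429² + 0.2101² + 0.0252² + 0.2941² + 0.0462² = 0.079242 + 0.020420 + 0.044142 + 0.000635 + 0.086495 + 0.002134 = 0.233068
Σp_2ᵢ² = 0.0962² + 0.4885² + 0.0038² + 0.3654² + 0.0038² + 0.0423² = 0.009254 + 0.238632 + 0.000014 + 0.133517 + 0.000014 + 0.001789 = 0.383220
O = 0.109965 / √(0.233068 × 0.383220) = 0.109965 / 0.2988584 = 0.3680
O = 0.3680 > 0.3 → Yes.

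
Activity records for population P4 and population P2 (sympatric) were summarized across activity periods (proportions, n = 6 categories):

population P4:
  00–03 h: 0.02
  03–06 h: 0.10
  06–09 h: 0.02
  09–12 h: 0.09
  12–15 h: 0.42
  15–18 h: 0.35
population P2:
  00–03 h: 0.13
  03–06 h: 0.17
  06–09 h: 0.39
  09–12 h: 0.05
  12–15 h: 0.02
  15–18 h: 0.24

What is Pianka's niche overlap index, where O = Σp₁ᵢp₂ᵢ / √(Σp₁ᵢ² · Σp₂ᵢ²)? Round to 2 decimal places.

Σ p₁ᵢp₂ᵢ = 0.0026 + 0.0170 + 0.0078 + 0.0045 + 0.0084 + 0.0840 = 0.1243
Σp_1ᵢ² = 0.02² + 0.10² + 0.02² + 0.09² + 0.42² + 0.35² = 0.0004 + 0.0100 + 0.0004 + 0.0081 + 0.1764 + 0.1225 = 0.3178
Σp_2ᵢ² = 0.13² + 0.17² + 0.39² + 0.05² + 0.02² + 0.24² = 0.0169 + 0.0289 + 0.1521 + 0.0025 + 0.0004 + 0.0576 = 0.2584
O = 0.1243 / √(0.3178 × 0.2584) = 0.1243 / 0.28657 = 0.4338

0.43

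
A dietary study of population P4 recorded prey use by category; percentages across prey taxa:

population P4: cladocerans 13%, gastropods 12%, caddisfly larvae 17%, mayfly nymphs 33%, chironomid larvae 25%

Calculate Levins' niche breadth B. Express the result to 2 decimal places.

Convert percentages to proportions (divide by 100).
Σpᵢ² = 0.13² + 0.12² + 0.17² + 0.33² + 0.25² = 0.0169 + 0.0144 + 0.0289 + 0.1089 + 0.0625 = 0.2316
B = 1 / 0.2316 = 4.3178

4.32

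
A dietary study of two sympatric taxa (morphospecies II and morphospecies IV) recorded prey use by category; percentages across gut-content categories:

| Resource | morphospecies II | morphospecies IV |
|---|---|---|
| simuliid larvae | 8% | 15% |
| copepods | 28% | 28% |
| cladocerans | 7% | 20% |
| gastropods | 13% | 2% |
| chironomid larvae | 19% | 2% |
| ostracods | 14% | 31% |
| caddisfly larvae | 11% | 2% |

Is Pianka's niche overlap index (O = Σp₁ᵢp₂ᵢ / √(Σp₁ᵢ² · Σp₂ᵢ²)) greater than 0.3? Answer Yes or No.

Yes

Convert percentages to proportions (divide by 100).
Σ p₁ᵢp₂ᵢ = 0.0120 + 0.0784 + 0.0140 + 0.0026 + 0.0038 + 0.0434 + 0.0022 = 0.1564
Σp_1ᵢ² = 0.08² + 0.28² + 0.07² + 0.13² + 0.19² + 0.14² + 0.11² = 0.0064 + 0.0784 + 0.0049 + 0.0169 + 0.0361 + 0.0196 + 0.0121 = 0.1744
Σp_2ᵢ² = 0.15² + 0.28² + 0.20² + 0.02² + 0.02² + 0.31² + 0.02² = 0.0225 + 0.0784 + 0.0400 + 0.0004 + 0.0004 + 0.0961 + 0.0004 = 0.2382
O = 0.1564 / √(0.1744 × 0.2382) = 0.1564 / 0.20382 = 0.7673
O = 0.7673 > 0.3 → Yes.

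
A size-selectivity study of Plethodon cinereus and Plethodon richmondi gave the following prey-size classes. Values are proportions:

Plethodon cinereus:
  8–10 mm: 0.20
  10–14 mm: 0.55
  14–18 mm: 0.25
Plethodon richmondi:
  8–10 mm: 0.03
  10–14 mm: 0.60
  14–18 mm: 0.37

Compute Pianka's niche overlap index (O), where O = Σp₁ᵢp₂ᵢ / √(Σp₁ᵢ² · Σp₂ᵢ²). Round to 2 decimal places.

Σ p₁ᵢp₂ᵢ = 0.0060 + 0.3300 + 0.0925 = 0.4285
Σp_1ᵢ² = 0.20² + 0.55² + 0.25² = 0.0400 + 0.3025 + 0.0625 = 0.4050
Σp_2ᵢ² = 0.03² + 0.60² + 0.37² = 0.0009 + 0.3600 + 0.1369 = 0.4978
O = 0.4285 / √(0.4050 × 0.4978) = 0.4285 / 0.44901 = 0.9543

0.95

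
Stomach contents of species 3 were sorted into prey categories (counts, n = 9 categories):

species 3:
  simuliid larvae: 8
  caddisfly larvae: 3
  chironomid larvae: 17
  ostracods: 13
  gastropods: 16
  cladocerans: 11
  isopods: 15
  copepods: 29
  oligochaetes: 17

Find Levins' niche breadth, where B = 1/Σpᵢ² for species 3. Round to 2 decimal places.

Proportions for species 3 (n=129): 8/129=0.0620, 3/129=0.0233, 17/129=0.1318, 13/129=0.1008, 16/129=0.1240, 11/129=0.0853, 15/129=0.1163, 29/129=0.2248, 17/129=0.1318
Σpᵢ² = 0.0620² + 0.0233² + 0.1318² + 0.1008² + 0.1240² + 0.0853² + 0.1163² + 0.2248² + 0.1318² = 0.003844 + 0.000543 + 0.017371 + 0.010161 + 0.015376 + 0.007276 + 0.013526 + 0.050535 + 0.017371 = 0.136003
B = 1 / 0.136003 = 7.3528

7.35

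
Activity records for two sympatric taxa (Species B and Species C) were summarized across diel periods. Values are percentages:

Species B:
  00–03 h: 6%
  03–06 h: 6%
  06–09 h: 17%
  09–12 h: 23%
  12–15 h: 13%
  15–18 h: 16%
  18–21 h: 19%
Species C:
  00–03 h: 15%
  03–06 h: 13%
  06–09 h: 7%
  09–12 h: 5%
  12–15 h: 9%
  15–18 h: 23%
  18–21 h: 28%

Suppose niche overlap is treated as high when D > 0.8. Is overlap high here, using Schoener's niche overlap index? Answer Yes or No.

No

Convert percentages to proportions (divide by 100).
Σ|p₁ᵢ − p₂ᵢ| = 0.09 + 0.07 + 0.10 + 0.18 + 0.04 + 0.07 + 0.09 = 0.64
D = 1 − ½ × 0.64 = 1 − 0.320 = 0.6800
D = 0.6800 < 0.8 → No.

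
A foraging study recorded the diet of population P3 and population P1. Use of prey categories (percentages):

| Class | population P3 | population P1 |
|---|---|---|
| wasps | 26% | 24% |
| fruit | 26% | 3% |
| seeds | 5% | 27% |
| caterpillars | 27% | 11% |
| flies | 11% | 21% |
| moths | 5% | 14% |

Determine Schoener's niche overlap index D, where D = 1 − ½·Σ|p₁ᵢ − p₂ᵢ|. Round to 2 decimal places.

0.59

Convert percentages to proportions (divide by 100).
Σ|p₁ᵢ − p₂ᵢ| = 0.02 + 0.23 + 0.22 + 0.16 + 0.10 + 0.09 = 0.82
D = 1 − ½ × 0.82 = 1 − 0.410 = 0.5900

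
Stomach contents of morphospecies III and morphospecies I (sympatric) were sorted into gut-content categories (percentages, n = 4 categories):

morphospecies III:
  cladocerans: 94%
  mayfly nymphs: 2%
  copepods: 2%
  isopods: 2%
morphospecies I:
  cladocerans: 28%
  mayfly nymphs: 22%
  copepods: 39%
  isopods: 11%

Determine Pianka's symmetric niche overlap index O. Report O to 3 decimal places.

Convert percentages to proportions (divide by 100).
Σ p₁ᵢp₂ᵢ = 0.2632 + 0.0044 + 0.0078 + 0.0022 = 0.2776
Σp_1ᵢ² = 0.94² + 0.02² + 0.02² + 0.02² = 0.8836 + 0.0004 + 0.0004 + 0.0004 = 0.8848
Σp_2ᵢ² = 0.28² + 0.22² + 0.39² + 0.11² = 0.0784 + 0.0484 + 0.1521 + 0.0121 = 0.2910
O = 0.2776 / √(0.8848 × 0.2910) = 0.2776 / 0.507422 = 0.54708

0.547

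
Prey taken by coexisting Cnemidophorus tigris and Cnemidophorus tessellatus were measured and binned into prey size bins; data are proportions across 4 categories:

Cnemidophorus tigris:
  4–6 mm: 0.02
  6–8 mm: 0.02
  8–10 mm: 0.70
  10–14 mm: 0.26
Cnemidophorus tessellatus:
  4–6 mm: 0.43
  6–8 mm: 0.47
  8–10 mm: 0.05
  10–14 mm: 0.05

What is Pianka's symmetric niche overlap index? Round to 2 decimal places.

0.14

Σ p₁ᵢp₂ᵢ = 0.0086 + 0.0094 + 0.0350 + 0.0130 = 0.0660
Σp_1ᵢ² = 0.02² + 0.02² + 0.70² + 0.26² = 0.0004 + 0.0004 + 0.4900 + 0.0676 = 0.5584
Σp_2ᵢ² = 0.43² + 0.47² + 0.05² + 0.05² = 0.1849 + 0.2209 + 0.0025 + 0.0025 = 0.4108
O = 0.0660 / √(0.5584 × 0.4108) = 0.0660 / 0.47895 = 0.1378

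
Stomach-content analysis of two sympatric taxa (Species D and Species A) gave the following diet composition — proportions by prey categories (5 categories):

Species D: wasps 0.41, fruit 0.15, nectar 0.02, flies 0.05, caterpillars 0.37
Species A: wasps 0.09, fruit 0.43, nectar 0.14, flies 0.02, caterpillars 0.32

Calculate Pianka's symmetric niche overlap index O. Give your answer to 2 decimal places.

0.69

Σ p₁ᵢp₂ᵢ = 0.0369 + 0.0645 + 0.0028 + 0.0010 + 0.1184 = 0.2236
Σp_1ᵢ² = 0.41² + 0.15² + 0.02² + 0.05² + 0.37² = 0.1681 + 0.0225 + 0.0004 + 0.0025 + 0.1369 = 0.3304
Σp_2ᵢ² = 0.09² + 0.43² + 0.14² + 0.02² + 0.32² = 0.0081 + 0.1849 + 0.0196 + 0.0004 + 0.1024 = 0.3154
O = 0.2236 / √(0.3304 × 0.3154) = 0.2236 / 0.32281 = 0.6927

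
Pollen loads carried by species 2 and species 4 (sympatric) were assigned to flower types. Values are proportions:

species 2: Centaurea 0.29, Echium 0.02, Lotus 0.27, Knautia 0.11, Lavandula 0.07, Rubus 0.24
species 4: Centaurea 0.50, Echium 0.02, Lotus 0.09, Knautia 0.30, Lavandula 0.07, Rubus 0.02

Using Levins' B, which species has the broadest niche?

species 2

Σp_2ᵢ² = 0.29² + 0.02² + 0.27² + 0.11² + 0.07² + 0.24² = 0.0841 + 0.0004 + 0.0729 + 0.0121 + 0.0049 + 0.0576 = 0.2320
B_2 = 1 / 0.2320 = 4.3103
Σp_4ᵢ² = 0.50² + 0.02² + 0.09² + 0.30² + 0.07² + 0.02² = 0.2500 + 0.0004 + 0.0081 + 0.0900 + 0.0049 + 0.0004 = 0.3538
B_4 = 1 / 0.3538 = 2.8265
Highest B → broadest niche (most generalist): species 2 (B = 4.31).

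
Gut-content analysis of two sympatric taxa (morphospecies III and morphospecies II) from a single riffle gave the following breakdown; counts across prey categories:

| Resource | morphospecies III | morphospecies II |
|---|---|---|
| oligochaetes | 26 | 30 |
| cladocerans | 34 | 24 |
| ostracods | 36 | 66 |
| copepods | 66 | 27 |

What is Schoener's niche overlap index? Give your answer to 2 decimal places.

0.73

Proportions for morphospecies III (n=162): 26/162=0.1605, 34/162=0.2099, 36/162=0.2222, 66/162=0.4074
Proportions for morphospecies II (n=147): 30/147=0.2041, 24/147=0.1633, 66/147=0.4490, 27/147=0.1837
Σ|p₁ᵢ − p₂ᵢ| = 0.0436 + 0.0466 + 0.2268 + 0.2237 = 0.5407
D = 1 − ½ × 0.5407 = 1 − 0.27035 = 0.72965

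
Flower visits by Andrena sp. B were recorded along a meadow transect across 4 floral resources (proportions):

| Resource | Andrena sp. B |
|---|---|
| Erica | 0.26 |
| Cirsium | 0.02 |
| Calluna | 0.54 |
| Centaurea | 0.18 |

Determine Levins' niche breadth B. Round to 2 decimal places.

Σpᵢ² = 0.26² + 0.02² + 0.54² + 0.18² = 0.0676 + 0.0004 + 0.2916 + 0.0324 = 0.3920
B = 1 / 0.3920 = 2.5510

2.55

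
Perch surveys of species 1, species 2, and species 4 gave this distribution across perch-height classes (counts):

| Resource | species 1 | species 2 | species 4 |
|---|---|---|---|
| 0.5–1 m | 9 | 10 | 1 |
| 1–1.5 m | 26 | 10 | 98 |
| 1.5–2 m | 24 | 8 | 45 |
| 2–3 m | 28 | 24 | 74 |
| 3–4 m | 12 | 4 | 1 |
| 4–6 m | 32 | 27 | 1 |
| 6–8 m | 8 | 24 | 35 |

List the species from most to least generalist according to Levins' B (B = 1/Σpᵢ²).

Proportions for species 1 (n=139): 9/139=0.0647, 26/139=0.1871, 24/139=0.1727, 28/139=0.2014, 12/139=0.0863, 32/139=0.2302, 8/139=0.0576
Proportions for species 2 (n=107): 10/107=0.0935, 10/107=0.0935, 8/107=0.0748, 24/107=0.2243, 4/107=0.0374, 27/107=0.2523, 24/107=0.2243
Proportions for species 4 (n=255): 1/255=0.0039, 98/255=0.3843, 45/255=0.1765, 74/255=0.2902, 1/255=0.0039, 1/255=0.0039, 35/255=0.1373
Σp_1ᵢ² = 0.0647² + 0.1871² + 0.1727² + 0.2014² + 0.0863² + 0.2302² + 0.0576² = 0.004186 + 0.035006 + 0.029825 + 0.040562 + 0.007448 + 0.052992 + 0.003318 = 0.173337
B_1 = 1 / 0.173337 = 5.7691
Σp_2ᵢ² = 0.0935² + 0.0935² + 0.0748² + 0.2243² + 0.0374² + 0.2523² + 0.2243² = 0.008742 + 0.008742 + 0.005595 + 0.050310 + 0.001399 + 0.063655 + 0.050310 = 0.188753
B_2 = 1 / 0.188753 = 5.2979
Σp_4ᵢ² = 0.0039² + 0.3843² + 0.1765² + 0.2902² + 0.0039² + 0.0039² + 0.1373² = 0.000015 + 0.147686 + 0.031152 + 0.084216 + 0.000015 + 0.000015 + 0.018851 = 0.281950
B_4 = 1 / 0.281950 = 3.5467
Ranking by B (broadest → narrowest): species 1 (5.77) > species 2 (5.30) > species 4 (3.55)

species 1 > species 2 > species 4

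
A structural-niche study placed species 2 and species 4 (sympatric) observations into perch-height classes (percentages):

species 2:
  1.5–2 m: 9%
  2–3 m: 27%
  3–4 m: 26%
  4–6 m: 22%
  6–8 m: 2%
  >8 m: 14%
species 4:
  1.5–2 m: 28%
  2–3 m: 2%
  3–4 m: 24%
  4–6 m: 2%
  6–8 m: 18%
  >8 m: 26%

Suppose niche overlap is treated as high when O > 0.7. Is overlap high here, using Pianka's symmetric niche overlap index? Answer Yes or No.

Convert percentages to proportions (divide by 100).
Σ p₁ᵢp₂ᵢ = 0.0252 + 0.0054 + 0.0624 + 0.0044 + 0.0036 + 0.0364 = 0.1374
Σp_1ᵢ² = 0.09² + 0.27² + 0.26² + 0.22² + 0.02² + 0.14² = 0.0081 + 0.0729 + 0.0676 + 0.0484 + 0.0004 + 0.0196 = 0.2170
Σp_2ᵢ² = 0.28² + 0.02² + 0.24² + 0.02² + 0.18² + 0.26² = 0.0784 + 0.0004 + 0.0576 + 0.0004 + 0.0324 + 0.0676 = 0.2368
O = 0.1374 / √(0.2170 × 0.2368) = 0.1374 / 0.22668 = 0.6061
O = 0.6061 < 0.7 → No.

No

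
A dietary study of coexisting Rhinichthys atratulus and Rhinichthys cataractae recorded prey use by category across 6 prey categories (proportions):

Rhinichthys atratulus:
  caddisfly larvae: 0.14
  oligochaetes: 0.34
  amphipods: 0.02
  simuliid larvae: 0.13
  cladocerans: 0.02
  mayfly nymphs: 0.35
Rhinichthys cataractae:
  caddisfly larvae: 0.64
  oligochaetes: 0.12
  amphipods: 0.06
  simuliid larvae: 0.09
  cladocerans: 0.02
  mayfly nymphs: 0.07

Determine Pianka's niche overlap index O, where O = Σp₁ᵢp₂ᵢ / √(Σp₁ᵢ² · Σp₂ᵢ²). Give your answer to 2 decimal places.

Σ p₁ᵢp₂ᵢ = 0.0896 + 0.0408 + 0.0012 + 0.0117 + 0.0004 + 0.0245 = 0.1682
Σp_1ᵢ² = 0.14² + 0.34² + 0.02² + 0.13² + 0.02² + 0.35² = 0.0196 + 0.1156 + 0.0004 + 0.0169 + 0.0004 + 0.1225 = 0.2754
Σp_2ᵢ² = 0.64² + 0.12² + 0.06² + 0.09² + 0.02² + 0.07² = 0.4096 + 0.0144 + 0.0036 + 0.0081 + 0.0004 + 0.0049 = 0.4410
O = 0.1682 / √(0.2754 × 0.4410) = 0.1682 / 0.34850 = 0.4826

0.48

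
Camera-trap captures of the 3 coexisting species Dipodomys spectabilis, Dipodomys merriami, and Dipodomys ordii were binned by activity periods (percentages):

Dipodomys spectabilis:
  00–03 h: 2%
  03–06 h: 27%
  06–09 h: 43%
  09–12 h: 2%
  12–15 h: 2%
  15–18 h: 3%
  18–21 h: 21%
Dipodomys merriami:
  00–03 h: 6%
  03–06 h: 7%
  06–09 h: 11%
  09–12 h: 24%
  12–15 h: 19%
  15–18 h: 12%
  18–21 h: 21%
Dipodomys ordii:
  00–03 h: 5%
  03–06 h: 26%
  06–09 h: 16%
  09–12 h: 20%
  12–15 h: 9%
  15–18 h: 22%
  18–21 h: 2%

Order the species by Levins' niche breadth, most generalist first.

Convert percentages to proportions (divide by 100).
Σp_specᵢ² = 0.02² + 0.27² + 0.43² + 0.02² + 0.02² + 0.03² + 0.21² = 0.0004 + 0.0729 + 0.1849 + 0.0004 + 0.0004 + 0.0009 + 0.0441 = 0.3040
B_spec = 1 / 0.3040 = 3.2895
Σp_merrᵢ² = 0.06² + 0.07² + 0.11² + 0.24² + 0.19² + 0.12² + 0.21² = 0.0036 + 0.0049 + 0.0121 + 0.0576 + 0.0361 + 0.0144 + 0.0441 = 0.1728
B_merr = 1 / 0.1728 = 5.7870
Σp_ordiᵢ² = 0.05² + 0.26² + 0.16² + 0.20² + 0.09² + 0.22² + 0.02² = 0.0025 + 0.0676 + 0.0256 + 0.0400 + 0.0081 + 0.0484 + 0.0004 = 0.1926
B_ordi = 1 / 0.1926 = 5.1921
Ranking by B (broadest → narrowest): Dipodomys merriami (5.79) > Dipodomys ordii (5.19) > Dipodomys spectabilis (3.29)

Dipodomys merriami > Dipodomys ordii > Dipodomys spectabilis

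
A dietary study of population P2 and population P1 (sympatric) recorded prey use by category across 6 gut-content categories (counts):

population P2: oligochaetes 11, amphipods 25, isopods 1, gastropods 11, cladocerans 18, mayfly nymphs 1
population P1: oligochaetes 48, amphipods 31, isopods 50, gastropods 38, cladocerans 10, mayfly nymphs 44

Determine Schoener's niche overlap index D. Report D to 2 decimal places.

Proportions for population P2 (n=67): 11/67=0.1642, 25/67=0.3731, 1/67=0.0149, 11/67=0.1642, 18/67=0.2687, 1/67=0.0149
Proportions for population P1 (n=221): 48/221=0.2172, 31/221=0.1403, 50/221=0.2262, 38/221=0.1719, 10/221=0.0452, 44/221=0.1991
Σ|p₁ᵢ − p₂ᵢ| = 0.0530 + 0.2328 + 0.2113 + 0.0077 + 0.2235 + 0.1842 = 0.9125
D = 1 − ½ × 0.9125 = 1 − 0.45625 = 0.54375

0.54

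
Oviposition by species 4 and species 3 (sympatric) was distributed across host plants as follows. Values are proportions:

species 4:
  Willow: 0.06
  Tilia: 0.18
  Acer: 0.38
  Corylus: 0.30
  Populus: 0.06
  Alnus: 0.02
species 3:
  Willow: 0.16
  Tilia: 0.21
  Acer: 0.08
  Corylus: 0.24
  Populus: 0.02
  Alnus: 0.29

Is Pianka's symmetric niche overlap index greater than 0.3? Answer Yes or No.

Yes

Σ p₁ᵢp₂ᵢ = 0.0096 + 0.0378 + 0.0304 + 0.0720 + 0.0012 + 0.0058 = 0.1568
Σp_1ᵢ² = 0.06² + 0.18² + 0.38² + 0.30² + 0.06² + 0.02² = 0.0036 + 0.0324 + 0.1444 + 0.0900 + 0.0036 + 0.0004 = 0.2744
Σp_2ᵢ² = 0.16² + 0.21² + 0.08² + 0.24² + 0.02² + 0.29² = 0.0256 + 0.0441 + 0.0064 + 0.0576 + 0.0004 + 0.0841 = 0.2182
O = 0.1568 / √(0.2744 × 0.2182) = 0.1568 / 0.24469 = 0.6408
O = 0.6408 > 0.3 → Yes.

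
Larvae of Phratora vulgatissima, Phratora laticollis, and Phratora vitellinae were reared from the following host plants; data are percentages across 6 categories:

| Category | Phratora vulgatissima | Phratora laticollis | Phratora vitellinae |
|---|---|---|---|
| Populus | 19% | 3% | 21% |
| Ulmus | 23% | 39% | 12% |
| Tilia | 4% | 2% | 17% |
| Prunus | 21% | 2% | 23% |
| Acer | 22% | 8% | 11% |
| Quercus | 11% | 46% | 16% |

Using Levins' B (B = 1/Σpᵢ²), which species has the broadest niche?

Convert percentages to proportions (divide by 100).
Σp_vulgᵢ² = 0.19² + 0.23² + 0.04² + 0.21² + 0.22² + 0.11² = 0.0361 + 0.0529 + 0.0016 + 0.0441 + 0.0484 + 0.0121 = 0.1952
B_vulg = 1 / 0.1952 = 5.1230
Σp_latiᵢ² = 0.03² + 0.39² + 0.02² + 0.02² + 0.08² + 0.46² = 0.0009 + 0.1521 + 0.0004 + 0.0004 + 0.0064 + 0.2116 = 0.3718
B_lati = 1 / 0.3718 = 2.6896
Σp_viteᵢ² = 0.21² + 0.12² + 0.17² + 0.23² + 0.11² + 0.16² = 0.0441 + 0.0144 + 0.0289 + 0.0529 + 0.0121 + 0.0256 = 0.1780
B_vite = 1 / 0.1780 = 5.6180
Highest B → broadest niche (most generalist): Phratora vitellinae (B = 5.62).

Phratora vitellinae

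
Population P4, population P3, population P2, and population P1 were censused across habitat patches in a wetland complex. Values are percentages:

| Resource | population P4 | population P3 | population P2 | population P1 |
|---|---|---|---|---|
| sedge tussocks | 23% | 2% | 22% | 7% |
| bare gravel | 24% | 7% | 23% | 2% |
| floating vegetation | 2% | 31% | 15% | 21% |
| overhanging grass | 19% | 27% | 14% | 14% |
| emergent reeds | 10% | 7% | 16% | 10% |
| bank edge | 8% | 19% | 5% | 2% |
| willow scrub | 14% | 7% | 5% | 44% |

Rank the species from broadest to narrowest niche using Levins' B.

Convert percentages to proportions (divide by 100).
Σp_P4ᵢ² = 0.23² + 0.24² + 0.02² + 0.19² + 0.10² + 0.08² + 0.14² = 0.0529 + 0.0576 + 0.0004 + 0.0361 + 0.0100 + 0.0064 + 0.0196 = 0.1830
B_P4 = 1 / 0.1830 = 5.4645
Σp_P3ᵢ² = 0.02² + 0.07² + 0.31² + 0.27² + 0.07² + 0.19² + 0.07² = 0.0004 + 0.0049 + 0.0961 + 0.0729 + 0.0049 + 0.0361 + 0.0049 = 0.2202
B_P3 = 1 / 0.2202 = 4.5413
Σp_P2ᵢ² = 0.22² + 0.23² + 0.15² + 0.14² + 0.16² + 0.05² + 0.05² = 0.0484 + 0.0529 + 0.0225 + 0.0196 + 0.0256 + 0.0025 + 0.0025 = 0.1740
B_P2 = 1 / 0.1740 = 5.7471
Σp_P1ᵢ² = 0.07² + 0.02² + 0.21² + 0.14² + 0.10² + 0.02² + 0.44² = 0.0049 + 0.0004 + 0.0441 + 0.0196 + 0.0100 + 0.0004 + 0.1936 = 0.2730
B_P1 = 1 / 0.2730 = 3.6630
Ranking by B (broadest → narrowest): population P2 (5.75) > population P4 (5.46) > population P3 (4.54) > population P1 (3.66)

population P2 > population P4 > population P3 > population P1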